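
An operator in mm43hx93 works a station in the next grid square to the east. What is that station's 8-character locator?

MM43ix03

Longitude extended square 9; +1 → 10, wraps to 0, carry into subsquare.
Longitude subsquare h = 7; +1 → 8 = i.
The latitude characters are unchanged.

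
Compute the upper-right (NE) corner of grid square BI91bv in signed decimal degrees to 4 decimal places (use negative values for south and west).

-8.0833, -141.8333

Field B=1, I=8: +1·20° lon, +8·10° lat → SW at lon -160°, lat -10°.
Square 9, 1: +9·2° lon, +1·1° lat → SW at lon -142°, lat -9°.
Subsquare b=1, v=21: +1·0.0833333° lon, +21·0.0416667° lat → SW at lon -141.917°, lat -8.125°.
Cell spans 0.0833333° lon × 0.0416667° lat. NE corner is SW corner plus one full cell.
latitude -8.0833, longitude -141.8333.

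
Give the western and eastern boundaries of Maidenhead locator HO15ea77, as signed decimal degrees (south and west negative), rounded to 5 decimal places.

-37.60833, -37.60000

Field H=7, O=14: +7·20° lon, +14·10° lat → SW at lon -40°, lat 50°.
Square 1, 5: +1·2° lon, +5·1° lat → SW at lon -38°, lat 55°.
Subsquare e=4, a=0: +4·0.0833333° lon, +0·0.0416667° lat → SW at lon -37.6667°, lat 55°.
Extended square 7, 7: +7·0.00833333° lon, +7·0.00416667° lat → SW at lon -37.6083°, lat 55.0292°.
Cell spans 0.00833333° lon × 0.00416667° lat.
west -37.60833, east -37.60000.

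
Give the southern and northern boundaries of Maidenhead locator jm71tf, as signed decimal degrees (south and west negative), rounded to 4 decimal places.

Field J=9, M=12: +9·20° lon, +12·10° lat → SW at lon 0°, lat 30°.
Square 7, 1: +7·2° lon, +1·1° lat → SW at lon 14°, lat 31°.
Subsquare t=19, f=5: +19·0.0833333° lon, +5·0.0416667° lat → SW at lon 15.5833°, lat 31.2083°.
Cell spans 0.0833333° lon × 0.0416667° lat.
south 31.2083, north 31.2500.

31.2083, 31.2500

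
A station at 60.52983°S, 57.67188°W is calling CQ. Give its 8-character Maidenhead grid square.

Shift to the Maidenhead origin (180°W, 90°S): lon 122.32812, lat 29.47017.
Field: 122.32812/20 → 6 → G, 29.47017/10 → 2 → C; chars GC.
Square: 2.32812/2 → 1, 9.47017/1 → 9; chars 19.
Subsquare: 0.32812/0.0833333 → 3 → d, 0.47017/0.0416667 → 11 → l; chars dl.
Extended square: 0.07812/0.00833333 → 9, 0.01184/0.00416667 → 2; chars 92.

GC19dl92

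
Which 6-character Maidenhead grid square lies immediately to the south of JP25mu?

Latitude subsquare u = 20; −1 → 19 = t.
The longitude characters are unchanged.

JP25mt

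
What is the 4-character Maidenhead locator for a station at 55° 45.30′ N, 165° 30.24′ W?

Add 180° to longitude and 90° to latitude: 14.50, 145.75.
Field: 14.50/20 → 0 → A, 145.75/10 → 14 → O; chars AO.
Square: 14.50/2 → 7, 5.75/1 → 5; chars 75.

AO75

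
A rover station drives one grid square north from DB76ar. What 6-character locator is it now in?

Latitude subsquare r = 17; +1 → 18 = s.
The longitude characters are unchanged.

DB76as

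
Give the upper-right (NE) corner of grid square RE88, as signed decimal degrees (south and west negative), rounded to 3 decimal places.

-41.000, 178.000

Field R=17, E=4: +17·20° lon, +4·10° lat → SW at lon 160°, lat -50°.
Square 8, 8: +8·2° lon, +8·1° lat → SW at lon 176°, lat -42°.
Cell spans 2° lon × 1° lat. NE corner is SW corner plus one full cell.
latitude -41.000, longitude 178.000.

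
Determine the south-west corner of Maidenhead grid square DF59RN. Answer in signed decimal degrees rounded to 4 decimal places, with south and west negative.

Field D=3, F=5: +3·20° lon, +5·10° lat → SW at lon -120°, lat -40°.
Square 5, 9: +5·2° lon, +9·1° lat → SW at lon -110°, lat -31°.
Subsquare r=17, n=13: +17·0.0833333° lon, +13·0.0416667° lat → SW at lon -108.583°, lat -30.4583°.
latitude -30.4583, longitude -108.5833.

-30.4583, -108.5833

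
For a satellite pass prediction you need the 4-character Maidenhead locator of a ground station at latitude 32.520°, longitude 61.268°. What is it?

MM02

Offset from 180°W / 90°S: lon 241.27°, lat 122.52°.
Field: lon ⌊241.27/20⌋ = 12 → M; lat ⌊122.52/10⌋ = 12 → M.
Square: lon ⌊1.27/2⌋ = 0; lat ⌊2.52/1⌋ = 2.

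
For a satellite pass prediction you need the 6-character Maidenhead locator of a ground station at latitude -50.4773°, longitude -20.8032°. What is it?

Offset from 180°W / 90°S: lon 159.1968°, lat 39.5227°.
Field: lon ⌊159.1968/20⌋ = 7 → H; lat ⌊39.5227/10⌋ = 3 → D.
Square: lon ⌊19.1968/2⌋ = 9; lat ⌊9.5227/1⌋ = 9.
Subsquare: lon ⌊1.1968/0.0833333⌋ = 14 → o; lat ⌊0.5227/0.0416667⌋ = 12 → m.

HD99om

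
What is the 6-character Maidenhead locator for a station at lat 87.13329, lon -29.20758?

Shift to the Maidenhead origin (180°W, 90°S): lon 150.7924, lat 177.1333.
Field (20°×10°, letters A–R): lon ⌊150.7924/20⌋ = 7 → H; lat ⌊177.1333/10⌋ = 17 → R.
Square (2°×1°, digits 0–9): lon ⌊10.7924/2⌋ = 5; lat ⌊7.1333/1⌋ = 7.
Subsquare (5′×2.5′, letters a–x): lon ⌊0.7924/0.0833333⌋ = 9 → j; lat ⌊0.1333/0.0416667⌋ = 3 → d.

HR57jd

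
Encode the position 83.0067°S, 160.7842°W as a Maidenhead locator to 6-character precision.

AA96ox

Add 180° to longitude and 90° to latitude: 19.2158, 6.9933.
Field (20°×10°, letters A–R): lon ⌊19.2158/20⌋ = 0 → A; lat ⌊6.9933/10⌋ = 0 → A.
Square (2°×1°, digits 0–9): lon ⌊19.2158/2⌋ = 9; lat ⌊6.9933/1⌋ = 6.
Subsquare (5′×2.5′, letters a–x): lon ⌊1.2158/0.0833333⌋ = 14 → o; lat ⌊0.9933/0.0416667⌋ = 23 → x.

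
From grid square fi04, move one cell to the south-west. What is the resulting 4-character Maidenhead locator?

EI93

Longitude square 0; −1 → -1, wraps to 9, carry into field.
Longitude field F = 5; −1 → 4 = E.
Latitude square 4; −1 → 3.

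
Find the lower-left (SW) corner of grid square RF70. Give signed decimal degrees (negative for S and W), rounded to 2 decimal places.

-40.00, 174.00

Field R=17, F=5: +17·20° lon, +5·10° lat → SW at lon 160°, lat -40°.
Square 7, 0: +7·2° lon, +0·1° lat → SW at lon 174°, lat -40°.
latitude -40.00, longitude 174.00.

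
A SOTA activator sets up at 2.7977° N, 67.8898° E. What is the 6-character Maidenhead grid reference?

MJ32wt

Shift to the Maidenhead origin (180°W, 90°S): lon 247.8898, lat 92.7977.
Field (20°×10°, letters A–R): 247.8898/20 → 12 → M, 92.7977/10 → 9 → J; chars MJ.
Square (2°×1°, digits 0–9): 7.8898/2 → 3, 2.7977/1 → 2; chars 32.
Subsquare (5′×2.5′, letters a–x): 1.8898/0.0833333 → 22 → w, 0.7977/0.0416667 → 19 → t; chars wt.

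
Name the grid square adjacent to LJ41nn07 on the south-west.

LJ41mn96

Longitude extended square 0; −1 → -1, wraps to 9, carry into subsquare.
Longitude subsquare n = 13; −1 → 12 = m.
Latitude extended square 7; −1 → 6.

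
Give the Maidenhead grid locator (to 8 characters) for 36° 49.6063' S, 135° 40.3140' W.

Offset from 180°W / 90°S: lon 44.32810°, lat 53.17323°.
Field (20°×10°, letters A–R): lon ⌊44.32810/20⌋ = 2 → C; lat ⌊53.17323/10⌋ = 5 → F.
Square (2°×1°, digits 0–9): lon ⌊4.32810/2⌋ = 2; lat ⌊3.17323/1⌋ = 3.
Subsquare (5′×2.5′, letters a–x): lon ⌊0.32810/0.0833333⌋ = 3 → d; lat ⌊0.17323/0.0416667⌋ = 4 → e.
Extended square (30″×15″, digits 0–9): lon ⌊0.07810/0.00833333⌋ = 9; lat ⌊0.00656/0.00416667⌋ = 1.

CF23de91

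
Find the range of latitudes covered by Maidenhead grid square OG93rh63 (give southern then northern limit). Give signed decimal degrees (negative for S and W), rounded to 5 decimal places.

Field O=14, G=6: +14·20° lon, +6·10° lat → SW at lon 100°, lat -30°.
Square 9, 3: +9·2° lon, +3·1° lat → SW at lon 118°, lat -27°.
Subsquare r=17, h=7: +17·0.0833333° lon, +7·0.0416667° lat → SW at lon 119.417°, lat -26.7083°.
Extended square 6, 3: +6·0.00833333° lon, +3·0.00416667° lat → SW at lon 119.467°, lat -26.6958°.
Cell spans 0.00833333° lon × 0.00416667° lat.
south -26.69583, north -26.69167.

-26.69583, -26.69167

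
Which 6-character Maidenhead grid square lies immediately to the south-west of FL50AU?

Longitude subsquare a = 0; −1 → -1, wraps to 23 = x, carry into square.
Longitude square 5; −1 → 4.
Latitude subsquare u = 20; −1 → 19 = t.

FL40xt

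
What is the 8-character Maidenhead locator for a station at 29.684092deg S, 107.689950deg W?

Shift to the Maidenhead origin (180°W, 90°S): lon 72.31005, lat 60.31591.
Field: 72.31005/20 → 3 → D, 60.31591/10 → 6 → G; chars DG.
Square: 12.31005/2 → 6, 0.31591/1 → 0; chars 60.
Subsquare: 0.31005/0.0833333 → 3 → d, 0.31591/0.0416667 → 7 → h; chars dh.
Extended square: 0.06005/0.00833333 → 7, 0.02424/0.00416667 → 5; chars 75.

DG60dh75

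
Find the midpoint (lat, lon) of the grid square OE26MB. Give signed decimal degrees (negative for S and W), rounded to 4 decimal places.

-43.9375, 105.0417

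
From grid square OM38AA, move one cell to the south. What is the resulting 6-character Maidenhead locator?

Latitude subsquare a = 0; −1 → -1, wraps to 23 = x, carry into square.
Latitude square 8; −1 → 7.
The longitude characters are unchanged.

OM37ax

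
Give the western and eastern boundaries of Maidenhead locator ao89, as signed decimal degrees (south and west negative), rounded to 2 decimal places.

Field A=0, O=14: +0·20° lon, +14·10° lat → SW at lon -180°, lat 50°.
Square 8, 9: +8·2° lon, +9·1° lat → SW at lon -164°, lat 59°.
Cell spans 2° lon × 1° lat.
west -164.00, east -162.00.

-164.00, -162.00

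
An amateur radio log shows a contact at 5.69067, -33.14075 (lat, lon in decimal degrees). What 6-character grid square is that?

HJ35kq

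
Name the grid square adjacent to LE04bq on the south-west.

Longitude subsquare b = 1; −1 → 0 = a.
Latitude subsquare q = 16; −1 → 15 = p.

LE04ap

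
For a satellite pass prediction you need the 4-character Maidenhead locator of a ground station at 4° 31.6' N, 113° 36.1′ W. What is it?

DJ34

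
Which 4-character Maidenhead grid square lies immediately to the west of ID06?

HD96

Longitude square 0; −1 → -1, wraps to 9, carry into field.
Longitude field I = 8; −1 → 7 = H.
The latitude characters are unchanged.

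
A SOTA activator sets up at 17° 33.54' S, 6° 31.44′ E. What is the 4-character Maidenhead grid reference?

JH32

Offset from 180°W / 90°S: lon 186.52°, lat 72.44°.
Field: 186.52/20 → 9 → J, 72.44/10 → 7 → H; chars JH.
Square: 6.52/2 → 3, 2.44/1 → 2; chars 32.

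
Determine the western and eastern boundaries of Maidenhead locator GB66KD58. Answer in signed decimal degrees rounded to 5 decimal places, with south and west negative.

Field G=6, B=1: +6·20° lon, +1·10° lat → SW at lon -60°, lat -80°.
Square 6, 6: +6·2° lon, +6·1° lat → SW at lon -48°, lat -74°.
Subsquare k=10, d=3: +10·0.0833333° lon, +3·0.0416667° lat → SW at lon -47.1667°, lat -73.875°.
Extended square 5, 8: +5·0.00833333° lon, +8·0.00416667° lat → SW at lon -47.125°, lat -73.8417°.
Cell spans 0.00833333° lon × 0.00416667° lat.
west -47.12500, east -47.11667.

-47.12500, -47.11667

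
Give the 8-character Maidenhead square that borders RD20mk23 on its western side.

Longitude extended square 2; −1 → 1.
The latitude characters are unchanged.

RD20mk13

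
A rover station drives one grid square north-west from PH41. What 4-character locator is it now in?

PH32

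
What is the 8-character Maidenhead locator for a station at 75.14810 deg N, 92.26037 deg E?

NQ65dd15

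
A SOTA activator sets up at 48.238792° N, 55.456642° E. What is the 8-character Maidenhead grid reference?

LN78rf47

Shift to the Maidenhead origin (180°W, 90°S): lon 235.45664, lat 138.23879.
Field: lon ⌊235.45664/20⌋ = 11 → L; lat ⌊138.23879/10⌋ = 13 → N.
Square: lon ⌊15.45664/2⌋ = 7; lat ⌊8.23879/1⌋ = 8.
Subsquare: lon ⌊1.45664/0.0833333⌋ = 17 → r; lat ⌊0.23879/0.0416667⌋ = 5 → f.
Extended square: lon ⌊0.03998/0.00833333⌋ = 4; lat ⌊0.03046/0.00416667⌋ = 7.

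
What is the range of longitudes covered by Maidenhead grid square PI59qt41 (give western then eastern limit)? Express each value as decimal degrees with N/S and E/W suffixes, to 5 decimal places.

131.36667° E, 131.37500° E

Field P=15, I=8: +15·20° lon, +8·10° lat → SW at lon 120°, lat -10°.
Square 5, 9: +5·2° lon, +9·1° lat → SW at lon 130°, lat -1°.
Subsquare q=16, t=19: +16·0.0833333° lon, +19·0.0416667° lat → SW at lon 131.333°, lat -0.208333°.
Extended square 4, 1: +4·0.00833333° lon, +1·0.00416667° lat → SW at lon 131.367°, lat -0.204167°.
Cell spans 0.00833333° lon × 0.00416667° lat.
west 131.36667° E, east 131.37500° E.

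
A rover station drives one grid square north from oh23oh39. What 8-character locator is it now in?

OH23oi30

Latitude extended square 9; +1 → 10, wraps to 0, carry into subsquare.
Latitude subsquare h = 7; +1 → 8 = i.
The longitude characters are unchanged.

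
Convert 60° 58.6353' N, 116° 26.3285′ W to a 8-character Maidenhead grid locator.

DP10sx74

Shift to the Maidenhead origin (180°W, 90°S): lon 63.56119, lat 150.97726.
Field: lon ⌊63.56119/20⌋ = 3 → D; lat ⌊150.97726/10⌋ = 15 → P.
Square: lon ⌊3.56119/2⌋ = 1; lat ⌊0.97726/1⌋ = 0.
Subsquare: lon ⌊1.56119/0.0833333⌋ = 18 → s; lat ⌊0.97726/0.0416667⌋ = 23 → x.
Extended square: lon ⌊0.06119/0.00833333⌋ = 7; lat ⌊0.01892/0.00416667⌋ = 4.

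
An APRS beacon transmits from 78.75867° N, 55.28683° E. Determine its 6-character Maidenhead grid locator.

Shift to the Maidenhead origin (180°W, 90°S): lon 235.2868, lat 168.7587.
Field: 235.2868/20 → 11 → L, 168.7587/10 → 16 → Q; chars LQ.
Square: 15.2868/2 → 7, 8.7587/1 → 8; chars 78.
Subsquare: 1.2868/0.0833333 → 15 → p, 0.7587/0.0416667 → 18 → s; chars ps.

LQ78ps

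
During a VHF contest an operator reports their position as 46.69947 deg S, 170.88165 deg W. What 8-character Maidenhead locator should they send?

AE43nh42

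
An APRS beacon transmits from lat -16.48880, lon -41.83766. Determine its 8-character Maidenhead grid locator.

Offset from 180°W / 90°S: lon 138.16234°, lat 73.51120°.
Field (20°×10°, letters A–R): lon ⌊138.16234/20⌋ = 6 → G; lat ⌊73.51120/10⌋ = 7 → H.
Square (2°×1°, digits 0–9): lon ⌊18.16234/2⌋ = 9; lat ⌊3.51120/1⌋ = 3.
Subsquare (5′×2.5′, letters a–x): lon ⌊0.16234/0.0833333⌋ = 1 → b; lat ⌊0.51120/0.0416667⌋ = 12 → m.
Extended square (30″×15″, digits 0–9): lon ⌊0.07901/0.00833333⌋ = 9; lat ⌊0.01120/0.00416667⌋ = 2.

GH93bm92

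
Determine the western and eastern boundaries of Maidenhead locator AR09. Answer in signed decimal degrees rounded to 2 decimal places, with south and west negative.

-180.00, -178.00

Field A=0, R=17: +0·20° lon, +17·10° lat → SW at lon -180°, lat 80°.
Square 0, 9: +0·2° lon, +9·1° lat → SW at lon -180°, lat 89°.
Cell spans 2° lon × 1° lat.
west -180.00, east -178.00.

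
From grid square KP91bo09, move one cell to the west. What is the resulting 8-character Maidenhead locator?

KP91ao99

Longitude extended square 0; −1 → -1, wraps to 9, carry into subsquare.
Longitude subsquare b = 1; −1 → 0 = a.
The latitude characters are unchanged.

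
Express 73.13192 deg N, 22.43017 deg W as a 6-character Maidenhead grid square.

HQ83sd

Offset from 180°W / 90°S: lon 157.5698°, lat 163.1319°.
Field: lon ⌊157.5698/20⌋ = 7 → H; lat ⌊163.1319/10⌋ = 16 → Q.
Square: lon ⌊17.5698/2⌋ = 8; lat ⌊3.1319/1⌋ = 3.
Subsquare: lon ⌊1.5698/0.0833333⌋ = 18 → s; lat ⌊0.1319/0.0416667⌋ = 3 → d.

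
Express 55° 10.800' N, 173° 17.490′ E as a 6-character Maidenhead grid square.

RO65pe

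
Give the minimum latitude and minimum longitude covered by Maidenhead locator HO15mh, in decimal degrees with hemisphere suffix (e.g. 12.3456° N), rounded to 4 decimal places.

Field H=7, O=14: +7·20° lon, +14·10° lat → SW at lon -40°, lat 50°.
Square 1, 5: +1·2° lon, +5·1° lat → SW at lon -38°, lat 55°.
Subsquare m=12, h=7: +12·0.0833333° lon, +7·0.0416667° lat → SW at lon -37°, lat 55.2917°.
latitude 55.2917° N, longitude 37.0000° W.

55.2917° N, 37.0000° W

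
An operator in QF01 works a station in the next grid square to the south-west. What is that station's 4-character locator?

PF90

Longitude square 0; −1 → -1, wraps to 9, carry into field.
Longitude field Q = 16; −1 → 15 = P.
Latitude square 1; −1 → 0.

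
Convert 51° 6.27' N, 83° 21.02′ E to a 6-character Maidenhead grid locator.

Offset from 180°W / 90°S: lon 263.3503°, lat 141.1045°.
Field (20°×10°, letters A–R): 263.3503/20 → 13 → N, 141.1045/10 → 14 → O; chars NO.
Square (2°×1°, digits 0–9): 3.3503/2 → 1, 1.1045/1 → 1; chars 11.
Subsquare (5′×2.5′, letters a–x): 1.3503/0.0833333 → 16 → q, 0.1045/0.0416667 → 2 → c; chars qc.

NO11qc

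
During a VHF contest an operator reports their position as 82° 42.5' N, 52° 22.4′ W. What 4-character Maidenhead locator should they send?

Add 180° to longitude and 90° to latitude: 127.63, 172.71.
Field: 127.63/20 → 6 → G, 172.71/10 → 17 → R; chars GR.
Square: 7.63/2 → 3, 2.71/1 → 2; chars 32.

GR32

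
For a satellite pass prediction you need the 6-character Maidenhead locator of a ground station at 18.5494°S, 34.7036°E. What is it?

Offset from 180°W / 90°S: lon 214.7036°, lat 71.4506°.
Field: 214.7036/20 → 10 → K, 71.4506/10 → 7 → H; chars KH.
Square: 14.7036/2 → 7, 1.4506/1 → 1; chars 71.
Subsquare: 0.7036/0.0833333 → 8 → i, 0.4506/0.0416667 → 10 → k; chars ik.

KH71ik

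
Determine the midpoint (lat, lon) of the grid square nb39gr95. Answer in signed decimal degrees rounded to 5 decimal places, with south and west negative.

Field N=13, B=1: +13·20° lon, +1·10° lat → SW at lon 80°, lat -80°.
Square 3, 9: +3·2° lon, +9·1° lat → SW at lon 86°, lat -71°.
Subsquare g=6, r=17: +6·0.0833333° lon, +17·0.0416667° lat → SW at lon 86.5°, lat -70.2917°.
Extended square 9, 5: +9·0.00833333° lon, +5·0.00416667° lat → SW at lon 86.575°, lat -70.2708°.
Cell spans 0.00833333° lon × 0.00416667° lat. Centre is SW corner plus half of each.
latitude -70.26875, longitude 86.57917.

-70.26875, 86.57917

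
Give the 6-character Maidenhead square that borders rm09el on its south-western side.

RM09dk

Longitude subsquare e = 4; −1 → 3 = d.
Latitude subsquare l = 11; −1 → 10 = k.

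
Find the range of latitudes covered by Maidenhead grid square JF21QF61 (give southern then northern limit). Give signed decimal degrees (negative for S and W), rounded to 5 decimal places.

Field J=9, F=5: +9·20° lon, +5·10° lat → SW at lon 0°, lat -40°.
Square 2, 1: +2·2° lon, +1·1° lat → SW at lon 4°, lat -39°.
Subsquare q=16, f=5: +16·0.0833333° lon, +5·0.0416667° lat → SW at lon 5.33333°, lat -38.7917°.
Extended square 6, 1: +6·0.00833333° lon, +1·0.00416667° lat → SW at lon 5.38333°, lat -38.7875°.
Cell spans 0.00833333° lon × 0.00416667° lat.
south -38.78750, north -38.78333.

-38.78750, -38.78333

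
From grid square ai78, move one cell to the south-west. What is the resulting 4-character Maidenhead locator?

Longitude square 7; −1 → 6.
Latitude square 8; −1 → 7.

AI67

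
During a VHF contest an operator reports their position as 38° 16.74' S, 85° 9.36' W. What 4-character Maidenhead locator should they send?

Shift to the Maidenhead origin (180°W, 90°S): lon 94.84, lat 51.72.
Field (20°×10°, letters A–R): 94.84/20 → 4 → E, 51.72/10 → 5 → F; chars EF.
Square (2°×1°, digits 0–9): 14.84/2 → 7, 1.72/1 → 1; chars 71.

EF71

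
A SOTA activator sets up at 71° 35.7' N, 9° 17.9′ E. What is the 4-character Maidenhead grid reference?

JQ41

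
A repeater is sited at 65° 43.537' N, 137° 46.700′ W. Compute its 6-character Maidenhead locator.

CP15cr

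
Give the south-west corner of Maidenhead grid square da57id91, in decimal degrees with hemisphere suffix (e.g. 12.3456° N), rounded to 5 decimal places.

Field D=3, A=0: +3·20° lon, +0·10° lat → SW at lon -120°, lat -90°.
Square 5, 7: +5·2° lon, +7·1° lat → SW at lon -110°, lat -83°.
Subsquare i=8, d=3: +8·0.0833333° lon, +3·0.0416667° lat → SW at lon -109.333°, lat -82.875°.
Extended square 9, 1: +9·0.00833333° lon, +1·0.00416667° lat → SW at lon -109.258°, lat -82.8708°.
latitude 82.87083° S, longitude 109.25833° W.

82.87083° S, 109.25833° W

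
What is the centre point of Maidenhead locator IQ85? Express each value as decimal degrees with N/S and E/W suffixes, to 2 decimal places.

75.50° N, 3.00° W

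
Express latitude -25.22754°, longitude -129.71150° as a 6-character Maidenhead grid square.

Offset from 180°W / 90°S: lon 50.2885°, lat 64.7725°.
Field (20°×10°, letters A–R): lon ⌊50.2885/20⌋ = 2 → C; lat ⌊64.7725/10⌋ = 6 → G.
Square (2°×1°, digits 0–9): lon ⌊10.2885/2⌋ = 5; lat ⌊4.7725/1⌋ = 4.
Subsquare (5′×2.5′, letters a–x): lon ⌊0.2885/0.0833333⌋ = 3 → d; lat ⌊0.7725/0.0416667⌋ = 18 → s.

CG54ds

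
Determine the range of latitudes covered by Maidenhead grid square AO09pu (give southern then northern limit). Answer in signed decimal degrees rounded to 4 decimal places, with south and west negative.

Field A=0, O=14: +0·20° lon, +14·10° lat → SW at lon -180°, lat 50°.
Square 0, 9: +0·2° lon, +9·1° lat → SW at lon -180°, lat 59°.
Subsquare p=15, u=20: +15·0.0833333° lon, +20·0.0416667° lat → SW at lon -178.75°, lat 59.8333°.
Cell spans 0.0833333° lon × 0.0416667° lat.
south 59.8333, north 59.8750.

59.8333, 59.8750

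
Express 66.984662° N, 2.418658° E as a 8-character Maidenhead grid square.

JP16fx06

Shift to the Maidenhead origin (180°W, 90°S): lon 182.41866, lat 156.98466.
Field: 182.41866/20 → 9 → J, 156.98466/10 → 15 → P; chars JP.
Square: 2.41866/2 → 1, 6.98466/1 → 6; chars 16.
Subsquare: 0.41866/0.0833333 → 5 → f, 0.98466/0.0416667 → 23 → x; chars fx.
Extended square: 0.00199/0.00833333 → 0, 0.02633/0.00416667 → 6; chars 06.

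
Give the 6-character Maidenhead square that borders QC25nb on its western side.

QC25mb

Longitude subsquare n = 13; −1 → 12 = m.
The latitude characters are unchanged.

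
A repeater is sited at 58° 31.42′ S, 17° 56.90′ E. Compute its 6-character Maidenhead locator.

JD81xl

Shift to the Maidenhead origin (180°W, 90°S): lon 197.9483, lat 31.4763.
Field (20°×10°, letters A–R): lon ⌊197.9483/20⌋ = 9 → J; lat ⌊31.4763/10⌋ = 3 → D.
Square (2°×1°, digits 0–9): lon ⌊17.9483/2⌋ = 8; lat ⌊1.4763/1⌋ = 1.
Subsquare (5′×2.5′, letters a–x): lon ⌊1.9483/0.0833333⌋ = 23 → x; lat ⌊0.4763/0.0416667⌋ = 11 → l.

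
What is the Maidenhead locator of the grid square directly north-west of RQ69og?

Longitude subsquare o = 14; −1 → 13 = n.
Latitude subsquare g = 6; +1 → 7 = h.

RQ69nh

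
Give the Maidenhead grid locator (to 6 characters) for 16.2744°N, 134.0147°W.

Shift to the Maidenhead origin (180°W, 90°S): lon 45.9853, lat 106.2744.
Field: lon ⌊45.9853/20⌋ = 2 → C; lat ⌊106.2744/10⌋ = 10 → K.
Square: lon ⌊5.9853/2⌋ = 2; lat ⌊6.2744/1⌋ = 6.
Subsquare: lon ⌊1.9853/0.0833333⌋ = 23 → x; lat ⌊0.2744/0.0416667⌋ = 6 → g.

CK26xg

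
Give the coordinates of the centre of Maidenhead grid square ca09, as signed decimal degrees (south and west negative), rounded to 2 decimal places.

-80.50, -139.00

Field C=2, A=0: +2·20° lon, +0·10° lat → SW at lon -140°, lat -90°.
Square 0, 9: +0·2° lon, +9·1° lat → SW at lon -140°, lat -81°.
Cell spans 2° lon × 1° lat. Centre is SW corner plus half of each.
latitude -80.50, longitude -139.00.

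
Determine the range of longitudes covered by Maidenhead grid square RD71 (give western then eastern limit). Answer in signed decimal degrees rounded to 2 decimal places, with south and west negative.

Field R=17, D=3: +17·20° lon, +3·10° lat → SW at lon 160°, lat -60°.
Square 7, 1: +7·2° lon, +1·1° lat → SW at lon 174°, lat -59°.
Cell spans 2° lon × 1° lat.
west 174.00, east 176.00.

174.00, 176.00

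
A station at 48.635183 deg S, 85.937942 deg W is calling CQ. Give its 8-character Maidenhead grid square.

EE71ai77

Offset from 180°W / 90°S: lon 94.06206°, lat 41.36482°.
Field (20°×10°, letters A–R): 94.06206/20 → 4 → E, 41.36482/10 → 4 → E; chars EE.
Square (2°×1°, digits 0–9): 14.06206/2 → 7, 1.36482/1 → 1; chars 71.
Subsquare (5′×2.5′, letters a–x): 0.06206/0.0833333 → 0 → a, 0.36482/0.0416667 → 8 → i; chars ai.
Extended square (30″×15″, digits 0–9): 0.06206/0.00833333 → 7, 0.03148/0.00416667 → 7; chars 77.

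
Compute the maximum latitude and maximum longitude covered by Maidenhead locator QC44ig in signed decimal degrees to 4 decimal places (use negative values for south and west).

-65.7083, 148.7500

Field Q=16, C=2: +16·20° lon, +2·10° lat → SW at lon 140°, lat -70°.
Square 4, 4: +4·2° lon, +4·1° lat → SW at lon 148°, lat -66°.
Subsquare i=8, g=6: +8·0.0833333° lon, +6·0.0416667° lat → SW at lon 148.667°, lat -65.75°.
Cell spans 0.0833333° lon × 0.0416667° lat. NE corner is SW corner plus one full cell.
latitude -65.7083, longitude 148.7500.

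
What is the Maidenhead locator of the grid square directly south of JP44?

Latitude square 4; −1 → 3.
The longitude characters are unchanged.

JP43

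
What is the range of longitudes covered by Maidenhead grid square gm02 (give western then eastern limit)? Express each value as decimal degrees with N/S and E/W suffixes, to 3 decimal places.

60.000° W, 58.000° W

Field G=6, M=12: +6·20° lon, +12·10° lat → SW at lon -60°, lat 30°.
Square 0, 2: +0·2° lon, +2·1° lat → SW at lon -60°, lat 32°.
Cell spans 2° lon × 1° lat.
west 60.000° W, east 58.000° W.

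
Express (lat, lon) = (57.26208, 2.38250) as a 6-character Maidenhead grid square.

JO17eg

Offset from 180°W / 90°S: lon 182.3825°, lat 147.2621°.
Field: 182.3825/20 → 9 → J, 147.2621/10 → 14 → O; chars JO.
Square: 2.3825/2 → 1, 7.2621/1 → 7; chars 17.
Subsquare: 0.3825/0.0833333 → 4 → e, 0.2621/0.0416667 → 6 → g; chars eg.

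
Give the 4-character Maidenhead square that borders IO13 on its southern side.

IO12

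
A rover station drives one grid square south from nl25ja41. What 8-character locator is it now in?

NL25ja40

Latitude extended square 1; −1 → 0.
The longitude characters are unchanged.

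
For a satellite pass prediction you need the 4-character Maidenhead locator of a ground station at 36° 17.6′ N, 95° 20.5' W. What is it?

Offset from 180°W / 90°S: lon 84.66°, lat 126.29°.
Field: 84.66/20 → 4 → E, 126.29/10 → 12 → M; chars EM.
Square: 4.66/2 → 2, 6.29/1 → 6; chars 26.

EM26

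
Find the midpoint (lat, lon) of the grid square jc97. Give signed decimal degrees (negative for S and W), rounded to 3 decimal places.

Field J=9, C=2: +9·20° lon, +2·10° lat → SW at lon 0°, lat -70°.
Square 9, 7: +9·2° lon, +7·1° lat → SW at lon 18°, lat -63°.
Cell spans 2° lon × 1° lat. Centre is SW corner plus half of each.
latitude -62.500, longitude 19.000.

-62.500, 19.000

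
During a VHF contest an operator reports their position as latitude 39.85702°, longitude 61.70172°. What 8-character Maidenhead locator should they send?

MM09uu45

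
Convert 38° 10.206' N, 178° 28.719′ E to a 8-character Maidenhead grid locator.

RM98fe70

Offset from 180°W / 90°S: lon 358.47865°, lat 128.17010°.
Field (20°×10°, letters A–R): 358.47865/20 → 17 → R, 128.17010/10 → 12 → M; chars RM.
Square (2°×1°, digits 0–9): 18.47865/2 → 9, 8.17010/1 → 8; chars 98.
Subsquare (5′×2.5′, letters a–x): 0.47865/0.0833333 → 5 → f, 0.17010/0.0416667 → 4 → e; chars fe.
Extended square (30″×15″, digits 0–9): 0.06198/0.00833333 → 7, 0.00343/0.00416667 → 0; chars 70.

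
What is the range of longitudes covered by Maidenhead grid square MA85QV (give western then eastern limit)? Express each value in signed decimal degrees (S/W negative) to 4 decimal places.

77.3333, 77.4167

Field M=12, A=0: +12·20° lon, +0·10° lat → SW at lon 60°, lat -90°.
Square 8, 5: +8·2° lon, +5·1° lat → SW at lon 76°, lat -85°.
Subsquare q=16, v=21: +16·0.0833333° lon, +21·0.0416667° lat → SW at lon 77.3333°, lat -84.125°.
Cell spans 0.0833333° lon × 0.0416667° lat.
west 77.3333, east 77.4167.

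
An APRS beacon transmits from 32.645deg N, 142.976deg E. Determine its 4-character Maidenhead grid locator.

Add 180° to longitude and 90° to latitude: 322.98, 122.65.
Field: lon ⌊322.98/20⌋ = 16 → Q; lat ⌊122.65/10⌋ = 12 → M.
Square: lon ⌊2.98/2⌋ = 1; lat ⌊2.65/1⌋ = 2.

QM12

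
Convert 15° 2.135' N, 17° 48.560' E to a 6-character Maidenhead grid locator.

JK85va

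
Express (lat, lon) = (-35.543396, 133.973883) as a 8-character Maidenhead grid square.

PF64xk69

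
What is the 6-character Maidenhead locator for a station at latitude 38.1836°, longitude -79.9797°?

FM08ae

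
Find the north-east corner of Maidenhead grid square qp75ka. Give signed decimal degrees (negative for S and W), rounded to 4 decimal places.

65.0417, 154.9167

Field Q=16, P=15: +16·20° lon, +15·10° lat → SW at lon 140°, lat 60°.
Square 7, 5: +7·2° lon, +5·1° lat → SW at lon 154°, lat 65°.
Subsquare k=10, a=0: +10·0.0833333° lon, +0·0.0416667° lat → SW at lon 154.833°, lat 65°.
Cell spans 0.0833333° lon × 0.0416667° lat. NE corner is SW corner plus one full cell.
latitude 65.0417, longitude 154.9167.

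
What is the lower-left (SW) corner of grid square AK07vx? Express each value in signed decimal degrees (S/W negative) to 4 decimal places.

Field A=0, K=10: +0·20° lon, +10·10° lat → SW at lon -180°, lat 10°.
Square 0, 7: +0·2° lon, +7·1° lat → SW at lon -180°, lat 17°.
Subsquare v=21, x=23: +21·0.0833333° lon, +23·0.0416667° lat → SW at lon -178.25°, lat 17.9583°.
latitude 17.9583, longitude -178.2500.

17.9583, -178.2500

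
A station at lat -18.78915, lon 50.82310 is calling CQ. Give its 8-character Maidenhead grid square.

LH51jf80

Offset from 180°W / 90°S: lon 230.82310°, lat 71.21085°.
Field: lon ⌊230.82310/20⌋ = 11 → L; lat ⌊71.21085/10⌋ = 7 → H.
Square: lon ⌊10.82310/2⌋ = 5; lat ⌊1.21085/1⌋ = 1.
Subsquare: lon ⌊0.82310/0.0833333⌋ = 9 → j; lat ⌊0.21085/0.0416667⌋ = 5 → f.
Extended square: lon ⌊0.07310/0.00833333⌋ = 8; lat ⌊0.00252/0.00416667⌋ = 0.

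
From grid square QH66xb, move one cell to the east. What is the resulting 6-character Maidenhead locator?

Longitude subsquare x = 23; +1 → 24, wraps to 0 = a, carry into square.
Longitude square 6; +1 → 7.
The latitude characters are unchanged.

QH76ab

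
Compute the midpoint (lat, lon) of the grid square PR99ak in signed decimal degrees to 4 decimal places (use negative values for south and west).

89.4375, 138.0417

Field P=15, R=17: +15·20° lon, +17·10° lat → SW at lon 120°, lat 80°.
Square 9, 9: +9·2° lon, +9·1° lat → SW at lon 138°, lat 89°.
Subsquare a=0, k=10: +0·0.0833333° lon, +10·0.0416667° lat → SW at lon 138°, lat 89.4167°.
Cell spans 0.0833333° lon × 0.0416667° lat. Centre is SW corner plus half of each.
latitude 89.4375, longitude 138.0417.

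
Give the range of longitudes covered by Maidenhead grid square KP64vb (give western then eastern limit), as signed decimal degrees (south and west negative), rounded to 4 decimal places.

33.7500, 33.8333

Field K=10, P=15: +10·20° lon, +15·10° lat → SW at lon 20°, lat 60°.
Square 6, 4: +6·2° lon, +4·1° lat → SW at lon 32°, lat 64°.
Subsquare v=21, b=1: +21·0.0833333° lon, +1·0.0416667° lat → SW at lon 33.75°, lat 64.0417°.
Cell spans 0.0833333° lon × 0.0416667° lat.
west 33.7500, east 33.8333.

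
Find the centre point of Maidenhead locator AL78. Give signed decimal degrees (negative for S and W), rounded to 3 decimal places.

28.500, -165.000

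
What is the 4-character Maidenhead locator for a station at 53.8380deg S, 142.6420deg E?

Add 180° to longitude and 90° to latitude: 322.64, 36.16.
Field: lon ⌊322.64/20⌋ = 16 → Q; lat ⌊36.16/10⌋ = 3 → D.
Square: lon ⌊2.64/2⌋ = 1; lat ⌊6.16/1⌋ = 6.

QD16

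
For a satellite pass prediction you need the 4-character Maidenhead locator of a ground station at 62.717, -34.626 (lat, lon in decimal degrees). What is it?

HP22

Add 180° to longitude and 90° to latitude: 145.37, 152.72.
Field: 145.37/20 → 7 → H, 152.72/10 → 15 → P; chars HP.
Square: 5.37/2 → 2, 2.72/1 → 2; chars 22.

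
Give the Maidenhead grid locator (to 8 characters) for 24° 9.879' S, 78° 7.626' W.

Offset from 180°W / 90°S: lon 101.87290°, lat 65.83535°.
Field: 101.87290/20 → 5 → F, 65.83535/10 → 6 → G; chars FG.
Square: 1.87290/2 → 0, 5.83535/1 → 5; chars 05.
Subsquare: 1.87290/0.0833333 → 22 → w, 0.83535/0.0416667 → 20 → u; chars wu.
Extended square: 0.03957/0.00833333 → 4, 0.00202/0.00416667 → 0; chars 40.

FG05wu40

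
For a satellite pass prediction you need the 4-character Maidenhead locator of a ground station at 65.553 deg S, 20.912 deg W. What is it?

HC94

Offset from 180°W / 90°S: lon 159.09°, lat 24.45°.
Field: 159.09/20 → 7 → H, 24.45/10 → 2 → C; chars HC.
Square: 19.09/2 → 9, 4.45/1 → 4; chars 94.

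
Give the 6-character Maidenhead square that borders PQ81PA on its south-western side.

PQ80ox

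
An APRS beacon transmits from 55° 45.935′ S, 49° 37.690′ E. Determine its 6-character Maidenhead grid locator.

Offset from 180°W / 90°S: lon 229.6282°, lat 34.2344°.
Field (20°×10°, letters A–R): 229.6282/20 → 11 → L, 34.2344/10 → 3 → D; chars LD.
Square (2°×1°, digits 0–9): 9.6282/2 → 4, 4.2344/1 → 4; chars 44.
Subsquare (5′×2.5′, letters a–x): 1.6282/0.0833333 → 19 → t, 0.2344/0.0416667 → 5 → f; chars tf.

LD44tf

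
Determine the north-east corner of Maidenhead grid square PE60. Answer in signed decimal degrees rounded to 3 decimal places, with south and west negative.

Field P=15, E=4: +15·20° lon, +4·10° lat → SW at lon 120°, lat -50°.
Square 6, 0: +6·2° lon, +0·1° lat → SW at lon 132°, lat -50°.
Cell spans 2° lon × 1° lat. NE corner is SW corner plus one full cell.
latitude -49.000, longitude 134.000.

-49.000, 134.000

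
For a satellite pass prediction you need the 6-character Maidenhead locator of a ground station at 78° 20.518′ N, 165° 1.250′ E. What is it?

RQ28mi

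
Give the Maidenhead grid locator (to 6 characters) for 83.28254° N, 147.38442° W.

Shift to the Maidenhead origin (180°W, 90°S): lon 32.6156, lat 173.2825.
Field: 32.6156/20 → 1 → B, 173.2825/10 → 17 → R; chars BR.
Square: 12.6156/2 → 6, 3.2825/1 → 3; chars 63.
Subsquare: 0.6156/0.0833333 → 7 → h, 0.2825/0.0416667 → 6 → g; chars hg.

BR63hg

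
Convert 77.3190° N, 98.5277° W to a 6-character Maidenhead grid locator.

Offset from 180°W / 90°S: lon 81.4723°, lat 167.3190°.
Field (20°×10°, letters A–R): lon ⌊81.4723/20⌋ = 4 → E; lat ⌊167.3190/10⌋ = 16 → Q.
Square (2°×1°, digits 0–9): lon ⌊1.4723/2⌋ = 0; lat ⌊7.3190/1⌋ = 7.
Subsquare (5′×2.5′, letters a–x): lon ⌊1.4723/0.0833333⌋ = 17 → r; lat ⌊0.3190/0.0416667⌋ = 7 → h.

EQ07rh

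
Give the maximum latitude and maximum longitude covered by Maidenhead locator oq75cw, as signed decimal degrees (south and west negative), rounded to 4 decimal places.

Field O=14, Q=16: +14·20° lon, +16·10° lat → SW at lon 100°, lat 70°.
Square 7, 5: +7·2° lon, +5·1° lat → SW at lon 114°, lat 75°.
Subsquare c=2, w=22: +2·0.0833333° lon, +22·0.0416667° lat → SW at lon 114.167°, lat 75.9167°.
Cell spans 0.0833333° lon × 0.0416667° lat. NE corner is SW corner plus one full cell.
latitude 75.9583, longitude 114.2500.

75.9583, 114.2500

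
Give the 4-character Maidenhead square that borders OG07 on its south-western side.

Longitude square 0; −1 → -1, wraps to 9, carry into field.
Longitude field O = 14; −1 → 13 = N.
Latitude square 7; −1 → 6.

NG96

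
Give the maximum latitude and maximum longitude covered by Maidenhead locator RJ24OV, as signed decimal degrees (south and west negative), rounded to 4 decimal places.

4.9167, 165.2500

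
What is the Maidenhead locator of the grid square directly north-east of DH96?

EH07

Longitude square 9; +1 → 10, wraps to 0, carry into field.
Longitude field D = 3; +1 → 4 = E.
Latitude square 6; +1 → 7.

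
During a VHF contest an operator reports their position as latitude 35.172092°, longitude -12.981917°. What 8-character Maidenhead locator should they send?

IM35me21

Add 180° to longitude and 90° to latitude: 167.01808, 125.17209.
Field: 167.01808/20 → 8 → I, 125.17209/10 → 12 → M; chars IM.
Square: 7.01808/2 → 3, 5.17209/1 → 5; chars 35.
Subsquare: 1.01808/0.0833333 → 12 → m, 0.17209/0.0416667 → 4 → e; chars me.
Extended square: 0.01808/0.00833333 → 2, 0.00543/0.00416667 → 1; chars 21.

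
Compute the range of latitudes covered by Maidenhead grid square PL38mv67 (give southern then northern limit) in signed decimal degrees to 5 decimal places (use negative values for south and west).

28.90417, 28.90833

Field P=15, L=11: +15·20° lon, +11·10° lat → SW at lon 120°, lat 20°.
Square 3, 8: +3·2° lon, +8·1° lat → SW at lon 126°, lat 28°.
Subsquare m=12, v=21: +12·0.0833333° lon, +21·0.0416667° lat → SW at lon 127°, lat 28.875°.
Extended square 6, 7: +6·0.00833333° lon, +7·0.00416667° lat → SW at lon 127.05°, lat 28.9042°.
Cell spans 0.00833333° lon × 0.00416667° lat.
south 28.90417, north 28.90833.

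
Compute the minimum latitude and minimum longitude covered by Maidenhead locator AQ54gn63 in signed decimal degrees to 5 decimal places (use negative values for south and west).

Field A=0, Q=16: +0·20° lon, +16·10° lat → SW at lon -180°, lat 70°.
Square 5, 4: +5·2° lon, +4·1° lat → SW at lon -170°, lat 74°.
Subsquare g=6, n=13: +6·0.0833333° lon, +13·0.0416667° lat → SW at lon -169.5°, lat 74.5417°.
Extended square 6, 3: +6·0.00833333° lon, +3·0.00416667° lat → SW at lon -169.45°, lat 74.5542°.
latitude 74.55417, longitude -169.45000.

74.55417, -169.45000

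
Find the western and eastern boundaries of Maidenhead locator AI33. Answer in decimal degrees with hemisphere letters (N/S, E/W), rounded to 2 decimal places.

174.00° W, 172.00° W

Field A=0, I=8: +0·20° lon, +8·10° lat → SW at lon -180°, lat -10°.
Square 3, 3: +3·2° lon, +3·1° lat → SW at lon -174°, lat -7°.
Cell spans 2° lon × 1° lat.
west 174.00° W, east 172.00° W.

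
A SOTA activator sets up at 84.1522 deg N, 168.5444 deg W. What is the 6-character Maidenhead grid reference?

Add 180° to longitude and 90° to latitude: 11.4556, 174.1522.
Field: lon ⌊11.4556/20⌋ = 0 → A; lat ⌊174.1522/10⌋ = 17 → R.
Square: lon ⌊11.4556/2⌋ = 5; lat ⌊4.1522/1⌋ = 4.
Subsquare: lon ⌊1.4556/0.0833333⌋ = 17 → r; lat ⌊0.1522/0.0416667⌋ = 3 → d.

AR54rd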